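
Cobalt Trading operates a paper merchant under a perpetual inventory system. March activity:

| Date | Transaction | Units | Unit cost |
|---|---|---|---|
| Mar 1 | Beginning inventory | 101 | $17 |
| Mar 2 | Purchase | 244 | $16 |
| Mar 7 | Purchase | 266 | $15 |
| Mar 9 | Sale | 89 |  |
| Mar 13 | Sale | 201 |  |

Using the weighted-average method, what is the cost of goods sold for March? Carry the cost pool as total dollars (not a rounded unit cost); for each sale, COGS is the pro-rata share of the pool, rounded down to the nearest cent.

After Mar 1: 101 on hand, pool $1,717.00 (≈ $17.0000 each)
After Mar 2: 345 on hand, pool $5,621.00 (≈ $16.2928 each)
After Mar 7: 611 on hand, pool $9,611.00 (≈ $15.7300 each)
Mar 9, sell 89: 89/611 × $9,611.00 → $1,399.96
Mar 13, sell 201: 201/522 × $8,211.04 → $3,161.72
Total COGS = $1,399.96 + $3,161.72 = $4,561.68
Ending inventory (cost pool remaining) = $5,049.32

COGS = $4,561.68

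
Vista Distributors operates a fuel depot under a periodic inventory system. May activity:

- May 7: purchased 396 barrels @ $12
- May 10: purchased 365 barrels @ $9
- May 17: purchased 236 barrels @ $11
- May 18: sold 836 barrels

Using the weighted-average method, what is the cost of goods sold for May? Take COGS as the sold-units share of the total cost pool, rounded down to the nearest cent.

May 18, sell 836: 836/997 × $10,633.00 → $8,915.93
Ending inventory (cost pool remaining) = $1,717.07
Check: goods available $10,633.00 = COGS $8,915.93 + ending $1,717.07

COGS = $8,915.93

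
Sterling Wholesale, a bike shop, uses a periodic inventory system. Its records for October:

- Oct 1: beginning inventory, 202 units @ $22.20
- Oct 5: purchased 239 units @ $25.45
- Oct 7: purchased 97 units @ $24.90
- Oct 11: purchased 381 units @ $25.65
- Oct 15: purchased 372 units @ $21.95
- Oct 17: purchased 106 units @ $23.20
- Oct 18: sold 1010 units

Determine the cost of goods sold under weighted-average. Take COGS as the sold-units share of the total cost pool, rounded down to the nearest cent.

Oct 18, sell 1010: 1010/1397 × $33,379.50 → $24,132.63
Ending inventory (cost pool remaining) = $9,246.87

COGS = $24,132.63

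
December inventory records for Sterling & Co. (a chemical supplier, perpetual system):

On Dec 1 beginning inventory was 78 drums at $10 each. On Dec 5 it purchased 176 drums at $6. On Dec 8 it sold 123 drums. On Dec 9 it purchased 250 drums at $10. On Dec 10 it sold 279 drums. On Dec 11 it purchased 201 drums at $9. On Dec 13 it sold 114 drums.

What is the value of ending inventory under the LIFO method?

Dec 8, 123 sold [LIFO — newest first]: 123 @ $6 = $738
Dec 10, 279 sold [LIFO — newest first]: 250 @ $10 + 29 @ $6 = $2,674
Dec 13, 114 sold [LIFO — newest first]: 114 @ $9 = $1,026
Total COGS = $738 + $2,674 + $1,026 = $4,438
Ending inventory: 78 @ $10 + 24 @ $6 + 87 @ $9 = $1,707

Ending inventory = $1,707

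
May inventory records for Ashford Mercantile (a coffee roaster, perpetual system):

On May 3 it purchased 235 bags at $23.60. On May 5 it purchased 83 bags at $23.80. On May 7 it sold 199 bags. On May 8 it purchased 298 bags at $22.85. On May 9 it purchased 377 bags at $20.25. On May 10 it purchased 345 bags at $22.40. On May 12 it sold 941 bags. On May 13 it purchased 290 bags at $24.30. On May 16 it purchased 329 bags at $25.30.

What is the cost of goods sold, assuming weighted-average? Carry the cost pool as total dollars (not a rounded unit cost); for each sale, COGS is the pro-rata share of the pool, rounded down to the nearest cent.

COGS = $25,349.43

After May 3: 235 on hand, pool $5,546.00 (≈ $23.6000 each)
After May 5: 318 on hand, pool $7,521.40 (≈ $23.6522 each)
May 7, sell 199: 199/318 × $7,521.40 → $4,706.78
After May 8: 417 on hand, pool $9,623.92 (≈ $23.0789 each)
After May 9: 794 on hand, pool $17,258.17 (≈ $21.7357 each)
After May 10: 1139 on hand, pool $24,986.17 (≈ $21.9369 each)
May 12, sell 941: 941/1139 × $24,986.17 → $20,642.65
After May 13: 488 on hand, pool $11,390.52 (≈ $23.3412 each)
After May 16: 817 on hand, pool $19,714.22 (≈ $24.1300 each)
Total COGS = $4,706.78 + $20,642.65 = $25,349.43
Ending inventory (cost pool remaining) = $19,714.22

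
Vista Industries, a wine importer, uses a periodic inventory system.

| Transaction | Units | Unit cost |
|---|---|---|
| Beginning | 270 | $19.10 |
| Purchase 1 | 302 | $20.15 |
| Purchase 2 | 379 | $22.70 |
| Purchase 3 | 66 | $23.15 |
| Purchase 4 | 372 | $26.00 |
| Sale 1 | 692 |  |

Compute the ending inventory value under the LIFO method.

Ending inventory = $14,079.80

Sale 1 (692) [LIFO — newest first]: 372 @ $26.00 + 66 @ $23.15 + 254 @ $22.70 = $16,965.70
Ending inventory: 270 @ $19.10 + 302 @ $20.15 + 125 @ $22.70 = $14,079.80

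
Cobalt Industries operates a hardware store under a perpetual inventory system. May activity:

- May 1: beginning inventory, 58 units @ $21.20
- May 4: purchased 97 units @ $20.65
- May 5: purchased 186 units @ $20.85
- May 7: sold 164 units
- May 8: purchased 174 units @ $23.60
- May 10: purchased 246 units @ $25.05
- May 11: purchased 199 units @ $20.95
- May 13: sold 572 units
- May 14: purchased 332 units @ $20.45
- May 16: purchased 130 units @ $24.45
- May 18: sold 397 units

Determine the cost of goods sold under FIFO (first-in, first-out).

COGS = $25,086.35

May 7, 164 sold [FIFO — oldest first]: 58 @ $21.20 + 97 @ $20.65 + 9 @ $20.85 = $3,420.30
May 13, 572 sold [FIFO — oldest first]: 177 @ $20.85 + 174 @ $23.60 + 221 @ $25.05 = $13,332.90
May 18, 397 sold [FIFO — oldest first]: 25 @ $25.05 + 199 @ $20.95 + 173 @ $20.45 = $8,333.15
Total COGS = $3,420.30 + $13,332.90 + $8,333.15 = $25,086.35
Ending inventory: 159 @ $20.45 + 130 @ $24.45 = $6,430.05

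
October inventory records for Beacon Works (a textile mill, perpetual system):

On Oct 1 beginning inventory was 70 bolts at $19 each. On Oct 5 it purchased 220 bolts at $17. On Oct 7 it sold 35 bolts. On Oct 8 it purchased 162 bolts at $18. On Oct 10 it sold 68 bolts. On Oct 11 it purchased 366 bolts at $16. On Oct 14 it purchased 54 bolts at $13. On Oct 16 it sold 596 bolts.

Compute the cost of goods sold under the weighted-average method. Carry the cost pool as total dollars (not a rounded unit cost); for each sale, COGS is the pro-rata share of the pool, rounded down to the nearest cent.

COGS = $11,680.24

After Oct 1: 70 on hand, pool $1,330.00 (≈ $19.0000 each)
After Oct 5: 290 on hand, pool $5,070.00 (≈ $17.4828 each)
Oct 7, sell 35: 35/290 × $5,070.00 → $611.89
After Oct 8: 417 on hand, pool $7,374.11 (≈ $17.6837 each)
Oct 10, sell 68: 68/417 × $7,374.11 → $1,202.49
After Oct 11: 715 on hand, pool $12,027.62 (≈ $16.8218 each)
After Oct 14: 769 on hand, pool $12,729.62 (≈ $16.5535 each)
Oct 16, sell 596: 596/769 × $12,729.62 → $9,865.86
Total COGS = $611.89 + $1,202.49 + $9,865.86 = $11,680.24
Ending inventory (cost pool remaining) = $2,863.76
Check: goods available $14,544.00 = COGS $11,680.24 + ending $2,863.76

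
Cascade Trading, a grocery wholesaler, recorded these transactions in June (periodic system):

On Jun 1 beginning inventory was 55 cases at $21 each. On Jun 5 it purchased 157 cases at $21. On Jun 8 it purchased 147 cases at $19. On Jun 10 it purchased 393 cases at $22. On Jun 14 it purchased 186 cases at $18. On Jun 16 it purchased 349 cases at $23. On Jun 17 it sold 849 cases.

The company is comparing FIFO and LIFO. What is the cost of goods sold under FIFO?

FIFO COGS: 55 @ $21 + 157 @ $21 + 147 @ $19 + 393 @ $22 + 97 @ $18 = $17,637
LIFO COGS: 349 @ $23 + 186 @ $18 + 314 @ $22 = $18,283

COGS = $17,637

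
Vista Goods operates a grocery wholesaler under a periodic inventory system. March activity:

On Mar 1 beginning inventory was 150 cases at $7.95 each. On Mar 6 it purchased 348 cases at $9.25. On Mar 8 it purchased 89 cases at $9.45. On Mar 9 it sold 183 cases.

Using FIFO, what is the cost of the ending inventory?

Ending inventory = $3,754.80

Mar 9, 183 sold [FIFO — oldest first]: 150 @ $7.95 + 33 @ $9.25 = $1,497.75
Ending inventory: 315 @ $9.25 + 89 @ $9.45 = $3,754.80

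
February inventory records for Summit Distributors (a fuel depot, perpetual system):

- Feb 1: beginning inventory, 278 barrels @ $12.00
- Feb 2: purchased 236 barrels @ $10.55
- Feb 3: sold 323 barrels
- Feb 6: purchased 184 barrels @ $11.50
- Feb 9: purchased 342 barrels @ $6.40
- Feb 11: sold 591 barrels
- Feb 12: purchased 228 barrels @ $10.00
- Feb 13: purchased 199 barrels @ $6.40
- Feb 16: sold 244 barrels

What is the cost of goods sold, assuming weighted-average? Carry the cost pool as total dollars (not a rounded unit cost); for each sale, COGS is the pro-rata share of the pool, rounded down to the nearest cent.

COGS = $11,063.27

After Feb 1: 278 on hand, pool $3,336.00 (≈ $12.0000 each)
After Feb 2: 514 on hand, pool $5,825.80 (≈ $11.3342 each)
Feb 3, sell 323: 323/514 × $5,825.80 → $3,660.95
After Feb 6: 375 on hand, pool $4,280.85 (≈ $11.4156 each)
After Feb 9: 717 on hand, pool $6,469.65 (≈ $9.0232 each)
Feb 11, sell 591: 591/717 × $6,469.65 → $5,332.72
After Feb 12: 354 on hand, pool $3,416.93 (≈ $9.6523 each)
After Feb 13: 553 on hand, pool $4,690.53 (≈ $8.4820 each)
Feb 16, sell 244: 244/553 × $4,690.53 → $2,069.60
Total COGS = $3,660.95 + $5,332.72 + $2,069.60 = $11,063.27
Ending inventory (cost pool remaining) = $2,620.93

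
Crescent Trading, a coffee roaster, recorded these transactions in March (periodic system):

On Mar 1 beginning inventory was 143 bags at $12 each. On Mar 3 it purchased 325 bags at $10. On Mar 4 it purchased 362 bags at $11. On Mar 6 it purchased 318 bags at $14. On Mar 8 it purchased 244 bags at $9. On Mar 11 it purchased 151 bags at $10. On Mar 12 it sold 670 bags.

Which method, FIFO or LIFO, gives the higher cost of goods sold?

FIFO COGS: 143 @ $12 + 325 @ $10 + 202 @ $11 = $7,188
LIFO COGS: 151 @ $10 + 244 @ $9 + 275 @ $14 = $7,556

LIFO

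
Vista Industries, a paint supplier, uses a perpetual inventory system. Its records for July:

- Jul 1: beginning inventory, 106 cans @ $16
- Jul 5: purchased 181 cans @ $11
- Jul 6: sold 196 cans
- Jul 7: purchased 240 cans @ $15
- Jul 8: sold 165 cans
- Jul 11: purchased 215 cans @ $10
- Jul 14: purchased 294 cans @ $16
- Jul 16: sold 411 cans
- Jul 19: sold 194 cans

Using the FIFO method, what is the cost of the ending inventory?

Jul 6, 196 sold [FIFO — oldest first]: 106 @ $16 + 90 @ $11 = $2,686
Jul 8, 165 sold [FIFO — oldest first]: 91 @ $11 + 74 @ $15 = $2,111
Jul 16, 411 sold [FIFO — oldest first]: 166 @ $15 + 215 @ $10 + 30 @ $16 = $5,120
Jul 19, 194 sold [FIFO — oldest first]: 194 @ $16 = $3,104
Total COGS = $2,686 + $2,111 + $5,120 + $3,104 = $13,021
Ending inventory: 70 @ $16 = $1,120

Ending inventory = $1,120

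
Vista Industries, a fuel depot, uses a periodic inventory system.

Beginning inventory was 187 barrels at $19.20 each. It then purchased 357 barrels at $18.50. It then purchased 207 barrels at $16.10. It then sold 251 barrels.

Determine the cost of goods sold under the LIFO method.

Sale 1 (251) [LIFO — newest first]: 207 @ $16.10 + 44 @ $18.50 = $4,146.70
Ending inventory: 187 @ $19.20 + 313 @ $18.50 = $9,380.90

COGS = $4,146.70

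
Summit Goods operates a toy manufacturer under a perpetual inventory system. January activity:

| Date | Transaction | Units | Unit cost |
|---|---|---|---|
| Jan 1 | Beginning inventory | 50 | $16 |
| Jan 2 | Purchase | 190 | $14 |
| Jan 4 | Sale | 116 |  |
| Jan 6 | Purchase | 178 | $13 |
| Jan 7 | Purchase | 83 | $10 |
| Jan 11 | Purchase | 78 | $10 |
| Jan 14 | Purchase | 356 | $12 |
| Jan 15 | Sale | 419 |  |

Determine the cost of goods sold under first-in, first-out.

Jan 4, 116 sold [FIFO — oldest first]: 50 @ $16 + 66 @ $14 = $1,724
Jan 15, 419 sold [FIFO — oldest first]: 124 @ $14 + 178 @ $13 + 83 @ $10 + 34 @ $10 = $5,220
Total COGS = $1,724 + $5,220 = $6,944
Ending inventory: 44 @ $10 + 356 @ $12 = $4,712
Check: goods available $11,656 = COGS $6,944 + ending $4,712

COGS = $6,944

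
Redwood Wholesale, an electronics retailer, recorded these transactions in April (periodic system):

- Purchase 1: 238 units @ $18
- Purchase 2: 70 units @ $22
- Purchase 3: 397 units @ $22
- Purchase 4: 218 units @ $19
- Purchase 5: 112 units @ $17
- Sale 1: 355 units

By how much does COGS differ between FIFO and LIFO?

FIFO COGS: 238 @ $18 + 70 @ $22 + 47 @ $22 = $6,858
LIFO COGS: 112 @ $17 + 218 @ $19 + 25 @ $22 = $6,596
Difference = |$6,858 − $6,596| = $262

$262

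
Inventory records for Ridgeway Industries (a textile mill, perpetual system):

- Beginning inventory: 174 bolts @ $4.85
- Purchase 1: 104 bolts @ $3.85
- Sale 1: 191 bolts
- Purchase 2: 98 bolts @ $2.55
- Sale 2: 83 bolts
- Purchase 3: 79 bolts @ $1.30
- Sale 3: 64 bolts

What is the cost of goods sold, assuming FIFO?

Sale 1 (191) [FIFO — oldest first]: 174 @ $4.85 + 17 @ $3.85 = $909.35
Sale 2 (83) [FIFO — oldest first]: 83 @ $3.85 = $319.55
Sale 3 (64) [FIFO — oldest first]: 4 @ $3.85 + 60 @ $2.55 = $168.40
Total COGS = $909.35 + $319.55 + $168.40 = $1,397.30
Ending inventory: 38 @ $2.55 + 79 @ $1.30 = $199.60
Check: goods available $1,596.90 = COGS $1,397.30 + ending $199.60

COGS = $1,397.30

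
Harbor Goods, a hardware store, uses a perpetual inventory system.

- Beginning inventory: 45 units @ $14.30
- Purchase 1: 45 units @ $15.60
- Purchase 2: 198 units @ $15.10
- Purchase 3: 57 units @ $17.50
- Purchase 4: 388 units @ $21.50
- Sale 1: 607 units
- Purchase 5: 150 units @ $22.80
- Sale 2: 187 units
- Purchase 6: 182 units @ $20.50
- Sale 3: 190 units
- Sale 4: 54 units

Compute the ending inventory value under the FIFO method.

Ending inventory = $553.50

Sale 1 (607) [FIFO — oldest first]: 45 @ $14.30 + 45 @ $15.60 + 198 @ $15.10 + 57 @ $17.50 + 262 @ $21.50 = $10,965.80
Sale 2 (187) [FIFO — oldest first]: 126 @ $21.50 + 61 @ $22.80 = $4,099.80
Sale 3 (190) [FIFO — oldest first]: 89 @ $22.80 + 101 @ $20.50 = $4,099.70
Sale 4 (54) [FIFO — oldest first]: 54 @ $20.50 = $1,107.00
Total COGS = $10,965.80 + $4,099.80 + $4,099.70 + $1,107.00 = $20,272.30
Ending inventory: 27 @ $20.50 = $553.50
Check: goods available $20,825.80 = COGS $20,272.30 + ending $553.50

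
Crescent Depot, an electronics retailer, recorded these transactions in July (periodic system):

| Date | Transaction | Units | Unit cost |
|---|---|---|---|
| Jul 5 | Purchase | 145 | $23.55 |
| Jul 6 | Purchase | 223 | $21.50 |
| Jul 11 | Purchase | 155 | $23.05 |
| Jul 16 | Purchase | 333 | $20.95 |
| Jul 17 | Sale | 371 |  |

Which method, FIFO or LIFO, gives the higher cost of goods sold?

FIFO COGS: 145 @ $23.55 + 223 @ $21.50 + 3 @ $23.05 = $8,278.40
LIFO COGS: 333 @ $20.95 + 38 @ $23.05 = $7,852.25

FIFO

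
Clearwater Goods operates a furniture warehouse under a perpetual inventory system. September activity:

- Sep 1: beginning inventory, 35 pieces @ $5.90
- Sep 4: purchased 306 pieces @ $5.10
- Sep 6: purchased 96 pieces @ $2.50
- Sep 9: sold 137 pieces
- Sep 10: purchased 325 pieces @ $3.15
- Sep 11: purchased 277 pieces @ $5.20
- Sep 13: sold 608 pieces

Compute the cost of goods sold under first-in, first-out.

Sep 9, 137 sold [FIFO — oldest first]: 35 @ $5.90 + 102 @ $5.10 = $726.70
Sep 13, 608 sold [FIFO — oldest first]: 204 @ $5.10 + 96 @ $2.50 + 308 @ $3.15 = $2,250.60
Total COGS = $726.70 + $2,250.60 = $2,977.30
Ending inventory: 17 @ $3.15 + 277 @ $5.20 = $1,493.95

COGS = $2,977.30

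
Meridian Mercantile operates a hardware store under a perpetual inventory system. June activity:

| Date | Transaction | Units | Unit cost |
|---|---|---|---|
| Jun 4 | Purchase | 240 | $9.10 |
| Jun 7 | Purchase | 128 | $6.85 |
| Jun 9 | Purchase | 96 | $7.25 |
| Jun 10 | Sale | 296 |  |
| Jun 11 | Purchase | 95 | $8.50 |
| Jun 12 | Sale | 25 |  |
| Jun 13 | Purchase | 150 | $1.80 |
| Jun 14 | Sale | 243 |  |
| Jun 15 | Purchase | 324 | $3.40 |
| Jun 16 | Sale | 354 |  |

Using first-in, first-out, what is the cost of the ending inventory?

Jun 10, 296 sold [FIFO — oldest first]: 240 @ $9.10 + 56 @ $6.85 = $2,567.60
Jun 12, 25 sold [FIFO — oldest first]: 25 @ $6.85 = $171.25
Jun 14, 243 sold [FIFO — oldest first]: 47 @ $6.85 + 96 @ $7.25 + 95 @ $8.50 + 5 @ $1.80 = $1,834.45
Jun 16, 354 sold [FIFO — oldest first]: 145 @ $1.80 + 209 @ $3.40 = $971.60
Total COGS = $2,567.60 + $171.25 + $1,834.45 + $971.60 = $5,544.90
Ending inventory: 115 @ $3.40 = $391.00
Check: goods available $5,935.90 = COGS $5,544.90 + ending $391.00

Ending inventory = $391.00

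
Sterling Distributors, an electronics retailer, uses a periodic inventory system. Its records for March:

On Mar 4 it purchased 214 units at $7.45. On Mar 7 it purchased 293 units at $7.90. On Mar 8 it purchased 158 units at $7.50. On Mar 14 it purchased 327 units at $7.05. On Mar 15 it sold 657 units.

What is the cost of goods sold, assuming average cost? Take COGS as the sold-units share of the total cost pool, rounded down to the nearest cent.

Mar 15, sell 657: 657/992 × $7,399.35 → $4,900.57
Ending inventory (cost pool remaining) = $2,498.78

COGS = $4,900.57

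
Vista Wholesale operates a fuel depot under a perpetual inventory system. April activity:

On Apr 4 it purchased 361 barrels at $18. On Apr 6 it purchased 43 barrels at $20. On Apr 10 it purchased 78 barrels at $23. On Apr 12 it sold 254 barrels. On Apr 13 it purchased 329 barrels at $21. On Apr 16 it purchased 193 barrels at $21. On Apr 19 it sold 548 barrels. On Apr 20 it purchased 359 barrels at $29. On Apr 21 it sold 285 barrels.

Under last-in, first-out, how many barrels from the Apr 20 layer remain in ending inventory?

74

Apr 12, 254 sold [LIFO — newest first]: 78 @ $23 + 43 @ $20 + 133 @ $18 = $5,048
Apr 19, 548 sold [LIFO — newest first]: 193 @ $21 + 329 @ $21 + 26 @ $18 = $11,430
Apr 21, 285 sold [LIFO — newest first]: 285 @ $29 = $8,265
Total COGS = $5,048 + $11,430 + $8,265 = $24,743
Ending inventory: 202 @ $18 + 74 @ $29 = $5,782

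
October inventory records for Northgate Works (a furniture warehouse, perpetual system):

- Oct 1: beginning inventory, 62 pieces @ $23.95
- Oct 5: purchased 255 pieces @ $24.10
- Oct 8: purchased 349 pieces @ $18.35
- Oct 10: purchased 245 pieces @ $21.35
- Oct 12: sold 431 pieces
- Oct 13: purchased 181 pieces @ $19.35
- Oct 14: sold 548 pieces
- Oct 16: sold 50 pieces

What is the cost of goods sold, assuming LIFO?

Oct 12, 431 sold [LIFO — newest first]: 245 @ $21.35 + 186 @ $18.35 = $8,643.85
Oct 14, 548 sold [LIFO — newest first]: 181 @ $19.35 + 163 @ $18.35 + 204 @ $24.10 = $11,409.80
Oct 16, 50 sold [LIFO — newest first]: 50 @ $24.10 = $1,205.00
Total COGS = $8,643.85 + $11,409.80 + $1,205.00 = $21,258.65
Ending inventory: 62 @ $23.95 + 1 @ $24.10 = $1,509.00
Check: goods available $22,767.65 = COGS $21,258.65 + ending $1,509.00

COGS = $21,258.65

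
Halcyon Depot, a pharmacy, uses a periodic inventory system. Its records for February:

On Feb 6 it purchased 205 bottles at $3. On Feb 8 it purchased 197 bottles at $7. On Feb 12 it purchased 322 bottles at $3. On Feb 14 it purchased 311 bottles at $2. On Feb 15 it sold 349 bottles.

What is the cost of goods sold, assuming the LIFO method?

Feb 15, 349 sold [LIFO — newest first]: 311 @ $2 + 38 @ $3 = $736
Ending inventory: 205 @ $3 + 197 @ $7 + 284 @ $3 = $2,846

COGS = $736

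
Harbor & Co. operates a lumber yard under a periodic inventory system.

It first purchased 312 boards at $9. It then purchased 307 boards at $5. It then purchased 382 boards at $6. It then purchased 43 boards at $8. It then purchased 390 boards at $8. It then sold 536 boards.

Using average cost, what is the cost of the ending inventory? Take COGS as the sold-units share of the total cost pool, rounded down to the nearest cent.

Ending inventory = $6,324.20

Sale 1, sell 536: 536/1434 × $10,099.00 → $3,774.80
Ending inventory (cost pool remaining) = $6,324.20
Check: goods available $10,099.00 = COGS $3,774.80 + ending $6,324.20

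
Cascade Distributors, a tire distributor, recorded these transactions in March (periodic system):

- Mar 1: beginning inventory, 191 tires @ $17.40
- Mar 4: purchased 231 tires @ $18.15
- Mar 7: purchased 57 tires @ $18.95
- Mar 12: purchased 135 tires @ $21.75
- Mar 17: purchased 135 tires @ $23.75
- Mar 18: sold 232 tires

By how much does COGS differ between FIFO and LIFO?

FIFO COGS: 191 @ $17.40 + 41 @ $18.15 = $4,067.55
LIFO COGS: 135 @ $23.75 + 97 @ $21.75 = $5,316.00
Difference = |$4,067.55 − $5,316.00| = $1,248.45

$1,248.45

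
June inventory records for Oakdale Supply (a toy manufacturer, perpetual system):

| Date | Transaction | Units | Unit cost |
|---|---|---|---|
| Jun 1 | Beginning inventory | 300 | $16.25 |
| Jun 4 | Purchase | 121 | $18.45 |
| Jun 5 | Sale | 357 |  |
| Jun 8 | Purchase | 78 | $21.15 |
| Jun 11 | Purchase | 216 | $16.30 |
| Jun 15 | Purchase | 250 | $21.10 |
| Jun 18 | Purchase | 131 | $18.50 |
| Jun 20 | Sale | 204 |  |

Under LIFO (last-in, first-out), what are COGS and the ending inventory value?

Jun 5, 357 sold [LIFO — newest first]: 121 @ $18.45 + 236 @ $16.25 = $6,067.45
Jun 20, 204 sold [LIFO — newest first]: 131 @ $18.50 + 73 @ $21.10 = $3,963.80
Total COGS = $6,067.45 + $3,963.80 = $10,031.25
Ending inventory: 64 @ $16.25 + 78 @ $21.15 + 216 @ $16.30 + 177 @ $21.10 = $9,945.20

COGS = $10,031.25; ending inventory = $9,945.20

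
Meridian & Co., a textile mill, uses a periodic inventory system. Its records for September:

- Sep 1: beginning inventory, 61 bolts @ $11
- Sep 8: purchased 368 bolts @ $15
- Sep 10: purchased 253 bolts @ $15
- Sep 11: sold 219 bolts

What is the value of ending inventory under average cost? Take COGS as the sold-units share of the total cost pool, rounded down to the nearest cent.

Sep 11, sell 219: 219/682 × $9,986.00 → $3,206.64
Ending inventory (cost pool remaining) = $6,779.36

Ending inventory = $6,779.36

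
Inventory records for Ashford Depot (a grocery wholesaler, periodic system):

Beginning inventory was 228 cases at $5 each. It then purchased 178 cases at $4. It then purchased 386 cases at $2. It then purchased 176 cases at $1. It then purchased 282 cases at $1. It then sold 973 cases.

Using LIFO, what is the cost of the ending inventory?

Sale 1 (973) [LIFO — newest first]: 282 @ $1 + 176 @ $1 + 386 @ $2 + 129 @ $4 = $1,746
Ending inventory: 228 @ $5 + 49 @ $4 = $1,336
Check: goods available $3,082 = COGS $1,746 + ending $1,336

Ending inventory = $1,336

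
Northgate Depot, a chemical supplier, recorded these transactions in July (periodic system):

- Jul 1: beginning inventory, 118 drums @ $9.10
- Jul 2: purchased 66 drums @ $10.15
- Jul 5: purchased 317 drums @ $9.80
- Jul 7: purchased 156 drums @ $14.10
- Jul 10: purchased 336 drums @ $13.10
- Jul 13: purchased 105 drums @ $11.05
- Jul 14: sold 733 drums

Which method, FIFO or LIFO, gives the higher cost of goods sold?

FIFO COGS: 118 @ $9.10 + 66 @ $10.15 + 317 @ $9.80 + 156 @ $14.10 + 76 @ $13.10 = $8,045.50
LIFO COGS: 105 @ $11.05 + 336 @ $13.10 + 156 @ $14.10 + 136 @ $9.80 = $9,094.25

LIFO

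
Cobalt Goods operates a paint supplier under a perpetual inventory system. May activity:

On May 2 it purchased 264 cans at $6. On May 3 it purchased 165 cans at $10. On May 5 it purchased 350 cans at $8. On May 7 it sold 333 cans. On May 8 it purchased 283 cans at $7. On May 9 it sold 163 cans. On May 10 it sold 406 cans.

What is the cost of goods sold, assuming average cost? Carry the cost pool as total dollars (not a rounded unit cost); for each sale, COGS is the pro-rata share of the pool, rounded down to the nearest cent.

After May 2: 264 on hand, pool $1,584.00 (≈ $6.0000 each)
After May 3: 429 on hand, pool $3,234.00 (≈ $7.5385 each)
After May 5: 779 on hand, pool $6,034.00 (≈ $7.7458 each)
May 7, sell 333: 333/779 × $6,034.00 → $2,579.36
After May 8: 729 on hand, pool $5,435.64 (≈ $7.4563 each)
May 9, sell 163: 163/729 × $5,435.64 → $1,215.37
May 10, sell 406: 406/566 × $4,220.27 → $3,027.26
Total COGS = $2,579.36 + $1,215.37 + $3,027.26 = $6,821.99
Ending inventory (cost pool remaining) = $1,193.01
Check: goods available $8,015.00 = COGS $6,821.99 + ending $1,193.01

COGS = $6,821.99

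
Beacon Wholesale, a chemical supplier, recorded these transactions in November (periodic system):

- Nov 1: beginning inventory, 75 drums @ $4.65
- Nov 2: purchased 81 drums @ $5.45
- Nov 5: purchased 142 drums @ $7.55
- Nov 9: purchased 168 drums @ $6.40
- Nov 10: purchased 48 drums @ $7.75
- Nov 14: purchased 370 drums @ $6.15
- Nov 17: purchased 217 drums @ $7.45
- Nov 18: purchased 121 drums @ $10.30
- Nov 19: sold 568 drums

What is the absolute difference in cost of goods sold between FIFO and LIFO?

$635.85

FIFO COGS: 75 @ $4.65 + 81 @ $5.45 + 142 @ $7.55 + 168 @ $6.40 + 48 @ $7.75 + 54 @ $6.15 = $3,641.60
LIFO COGS: 121 @ $10.30 + 217 @ $7.45 + 230 @ $6.15 = $4,277.45
Difference = |$3,641.60 − $4,277.45| = $635.85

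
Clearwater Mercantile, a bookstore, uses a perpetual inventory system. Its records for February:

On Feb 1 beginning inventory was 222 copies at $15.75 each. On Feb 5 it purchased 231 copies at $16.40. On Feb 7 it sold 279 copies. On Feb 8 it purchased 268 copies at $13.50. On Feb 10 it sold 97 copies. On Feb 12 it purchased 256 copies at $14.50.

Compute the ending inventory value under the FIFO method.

Ending inventory = $8,592.80

Feb 7, 279 sold [FIFO — oldest first]: 222 @ $15.75 + 57 @ $16.40 = $4,431.30
Feb 10, 97 sold [FIFO — oldest first]: 97 @ $16.40 = $1,590.80
Total COGS = $4,431.30 + $1,590.80 = $6,022.10
Ending inventory: 77 @ $16.40 + 268 @ $13.50 + 256 @ $14.50 = $8,592.80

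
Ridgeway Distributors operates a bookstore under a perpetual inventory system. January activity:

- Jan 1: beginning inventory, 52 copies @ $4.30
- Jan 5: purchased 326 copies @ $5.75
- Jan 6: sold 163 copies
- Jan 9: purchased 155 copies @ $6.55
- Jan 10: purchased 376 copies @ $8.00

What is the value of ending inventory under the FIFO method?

Ending inventory = $5,259.50

Jan 6, 163 sold [FIFO — oldest first]: 52 @ $4.30 + 111 @ $5.75 = $861.85
Ending inventory: 215 @ $5.75 + 155 @ $6.55 + 376 @ $8.00 = $5,259.50
Check: goods available $6,121.35 = COGS $861.85 + ending $5,259.50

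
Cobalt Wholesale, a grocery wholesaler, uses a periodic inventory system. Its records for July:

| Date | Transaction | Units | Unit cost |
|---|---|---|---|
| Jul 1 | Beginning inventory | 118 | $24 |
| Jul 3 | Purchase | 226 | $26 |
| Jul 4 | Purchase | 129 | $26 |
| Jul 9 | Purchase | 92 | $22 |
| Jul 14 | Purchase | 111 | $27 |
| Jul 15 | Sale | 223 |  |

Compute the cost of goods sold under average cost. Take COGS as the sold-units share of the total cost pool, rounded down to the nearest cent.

Jul 15, sell 223: 223/676 × $17,083.00 → $5,635.36
Ending inventory (cost pool remaining) = $11,447.64
Check: goods available $17,083.00 = COGS $5,635.36 + ending $11,447.64

COGS = $5,635.36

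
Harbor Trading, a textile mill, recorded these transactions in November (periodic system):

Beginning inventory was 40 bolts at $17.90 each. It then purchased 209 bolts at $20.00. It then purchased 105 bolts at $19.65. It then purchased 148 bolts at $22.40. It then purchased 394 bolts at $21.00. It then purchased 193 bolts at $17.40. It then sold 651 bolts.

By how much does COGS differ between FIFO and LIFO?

FIFO COGS: 40 @ $17.90 + 209 @ $20.00 + 105 @ $19.65 + 148 @ $22.40 + 149 @ $21.00 = $13,403.45
LIFO COGS: 193 @ $17.40 + 394 @ $21.00 + 64 @ $22.40 = $13,065.80
Difference = |$13,403.45 − $13,065.80| = $337.65

$337.65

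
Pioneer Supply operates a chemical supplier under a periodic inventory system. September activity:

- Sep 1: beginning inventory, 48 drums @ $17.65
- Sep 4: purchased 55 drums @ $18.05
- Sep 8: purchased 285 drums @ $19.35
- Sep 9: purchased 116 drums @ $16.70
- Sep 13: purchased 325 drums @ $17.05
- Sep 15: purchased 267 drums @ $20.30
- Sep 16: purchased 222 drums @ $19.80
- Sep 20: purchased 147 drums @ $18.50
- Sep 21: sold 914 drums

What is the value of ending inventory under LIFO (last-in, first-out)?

Ending inventory = $10,093.25

Sep 21, 914 sold [LIFO — newest first]: 147 @ $18.50 + 222 @ $19.80 + 267 @ $20.30 + 278 @ $17.05 = $17,275.10
Ending inventory: 48 @ $17.65 + 55 @ $18.05 + 285 @ $19.35 + 116 @ $16.70 + 47 @ $17.05 = $10,093.25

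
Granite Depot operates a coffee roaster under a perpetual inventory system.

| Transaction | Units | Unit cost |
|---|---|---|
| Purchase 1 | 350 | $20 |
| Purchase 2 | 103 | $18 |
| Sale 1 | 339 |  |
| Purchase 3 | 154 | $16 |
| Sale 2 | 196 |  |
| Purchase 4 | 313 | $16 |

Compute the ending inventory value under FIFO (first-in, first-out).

Sale 1 (339) [FIFO — oldest first]: 339 @ $20 = $6,780
Sale 2 (196) [FIFO — oldest first]: 11 @ $20 + 103 @ $18 + 82 @ $16 = $3,386
Total COGS = $6,780 + $3,386 = $10,166
Ending inventory: 72 @ $16 + 313 @ $16 = $6,160

Ending inventory = $6,160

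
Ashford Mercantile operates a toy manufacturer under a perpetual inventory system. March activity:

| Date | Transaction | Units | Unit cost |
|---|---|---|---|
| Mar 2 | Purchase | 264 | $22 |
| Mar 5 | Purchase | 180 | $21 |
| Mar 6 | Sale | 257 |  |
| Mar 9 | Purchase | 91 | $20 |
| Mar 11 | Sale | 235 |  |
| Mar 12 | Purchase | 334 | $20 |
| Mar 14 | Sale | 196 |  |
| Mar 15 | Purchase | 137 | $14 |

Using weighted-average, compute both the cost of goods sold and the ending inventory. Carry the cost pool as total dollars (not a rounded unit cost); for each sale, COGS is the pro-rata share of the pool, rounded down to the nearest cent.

After Mar 2: 264 on hand, pool $5,808.00 (≈ $22.0000 each)
After Mar 5: 444 on hand, pool $9,588.00 (≈ $21.5946 each)
Mar 6, sell 257: 257/444 × $9,588.00 → $5,549.81
After Mar 9: 278 on hand, pool $5,858.19 (≈ $21.0726 each)
Mar 11, sell 235: 235/278 × $5,858.19 → $4,952.06
After Mar 12: 377 on hand, pool $7,586.13 (≈ $20.1224 each)
Mar 14, sell 196: 196/377 × $7,586.13 → $3,943.98
After Mar 15: 318 on hand, pool $5,560.15 (≈ $17.4847 each)
Total COGS = $5,549.81 + $4,952.06 + $3,943.98 = $14,445.85
Ending inventory (cost pool remaining) = $5,560.15

COGS = $14,445.85; ending inventory = $5,560.15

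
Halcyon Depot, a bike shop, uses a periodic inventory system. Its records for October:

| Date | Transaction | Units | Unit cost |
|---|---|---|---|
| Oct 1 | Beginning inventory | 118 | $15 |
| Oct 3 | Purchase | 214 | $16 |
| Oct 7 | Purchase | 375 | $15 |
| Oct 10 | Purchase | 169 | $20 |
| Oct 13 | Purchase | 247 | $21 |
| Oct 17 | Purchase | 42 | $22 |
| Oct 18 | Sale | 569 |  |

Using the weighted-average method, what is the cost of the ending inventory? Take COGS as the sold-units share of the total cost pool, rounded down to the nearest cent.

Ending inventory = $10,390.36

Oct 18, sell 569: 569/1165 × $20,310.00 → $9,919.64
Ending inventory (cost pool remaining) = $10,390.36
Check: goods available $20,310.00 = COGS $9,919.64 + ending $10,390.36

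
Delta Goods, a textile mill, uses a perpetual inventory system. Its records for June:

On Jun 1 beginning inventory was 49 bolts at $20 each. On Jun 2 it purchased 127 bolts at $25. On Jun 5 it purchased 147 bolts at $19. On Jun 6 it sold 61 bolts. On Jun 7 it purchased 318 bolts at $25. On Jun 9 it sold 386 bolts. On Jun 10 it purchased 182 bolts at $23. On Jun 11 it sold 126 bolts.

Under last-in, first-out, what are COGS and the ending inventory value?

Jun 6, 61 sold [LIFO — newest first]: 61 @ $19 = $1,159
Jun 9, 386 sold [LIFO — newest first]: 318 @ $25 + 68 @ $19 = $9,242
Jun 11, 126 sold [LIFO — newest first]: 126 @ $23 = $2,898
Total COGS = $1,159 + $9,242 + $2,898 = $13,299
Ending inventory: 49 @ $20 + 127 @ $25 + 18 @ $19 + 56 @ $23 = $5,785
Check: goods available $19,084 = COGS $13,299 + ending $5,785

COGS = $13,299; ending inventory = $5,785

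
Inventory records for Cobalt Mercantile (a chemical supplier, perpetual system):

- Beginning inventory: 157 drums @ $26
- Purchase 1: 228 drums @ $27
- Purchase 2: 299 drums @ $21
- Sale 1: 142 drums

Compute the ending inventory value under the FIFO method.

Ending inventory = $12,825

Sale 1 (142) [FIFO — oldest first]: 142 @ $26 = $3,692
Ending inventory: 15 @ $26 + 228 @ $27 + 299 @ $21 = $12,825
Check: goods available $16,517 = COGS $3,692 + ending $12,825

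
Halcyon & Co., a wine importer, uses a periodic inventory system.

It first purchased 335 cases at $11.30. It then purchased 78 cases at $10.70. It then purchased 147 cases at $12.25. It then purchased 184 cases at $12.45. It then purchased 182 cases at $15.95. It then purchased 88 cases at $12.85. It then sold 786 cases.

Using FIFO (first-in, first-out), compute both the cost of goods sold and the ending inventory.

Sale 1 (786) [FIFO — oldest first]: 335 @ $11.30 + 78 @ $10.70 + 147 @ $12.25 + 184 @ $12.45 + 42 @ $15.95 = $9,381.55
Ending inventory: 140 @ $15.95 + 88 @ $12.85 = $3,363.80
Check: goods available $12,745.35 = COGS $9,381.55 + ending $3,363.80

COGS = $9,381.55; ending inventory = $3,363.80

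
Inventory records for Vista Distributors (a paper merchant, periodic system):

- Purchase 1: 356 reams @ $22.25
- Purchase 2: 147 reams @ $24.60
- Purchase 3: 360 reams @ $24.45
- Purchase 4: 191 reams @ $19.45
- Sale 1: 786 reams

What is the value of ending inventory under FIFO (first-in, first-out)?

Ending inventory = $5,597.60

Sale 1 (786) [FIFO — oldest first]: 356 @ $22.25 + 147 @ $24.60 + 283 @ $24.45 = $18,456.55
Ending inventory: 77 @ $24.45 + 191 @ $19.45 = $5,597.60
Check: goods available $24,054.15 = COGS $18,456.55 + ending $5,597.60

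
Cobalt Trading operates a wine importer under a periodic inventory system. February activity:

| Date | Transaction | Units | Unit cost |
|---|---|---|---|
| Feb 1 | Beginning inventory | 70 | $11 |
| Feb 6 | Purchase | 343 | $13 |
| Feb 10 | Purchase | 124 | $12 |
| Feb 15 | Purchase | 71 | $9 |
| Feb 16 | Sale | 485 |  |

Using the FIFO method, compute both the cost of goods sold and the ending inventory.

COGS = $6,093; ending inventory = $1,263

Feb 16, 485 sold [FIFO — oldest first]: 70 @ $11 + 343 @ $13 + 72 @ $12 = $6,093
Ending inventory: 52 @ $12 + 71 @ $9 = $1,263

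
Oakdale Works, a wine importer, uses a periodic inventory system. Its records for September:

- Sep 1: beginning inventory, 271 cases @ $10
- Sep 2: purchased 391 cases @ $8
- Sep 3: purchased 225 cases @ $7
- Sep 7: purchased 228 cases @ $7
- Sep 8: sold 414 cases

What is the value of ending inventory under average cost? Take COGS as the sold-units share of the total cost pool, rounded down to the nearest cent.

Sep 8, sell 414: 414/1115 × $9,009.00 → $3,345.04
Ending inventory (cost pool remaining) = $5,663.96
Check: goods available $9,009.00 = COGS $3,345.04 + ending $5,663.96

Ending inventory = $5,663.96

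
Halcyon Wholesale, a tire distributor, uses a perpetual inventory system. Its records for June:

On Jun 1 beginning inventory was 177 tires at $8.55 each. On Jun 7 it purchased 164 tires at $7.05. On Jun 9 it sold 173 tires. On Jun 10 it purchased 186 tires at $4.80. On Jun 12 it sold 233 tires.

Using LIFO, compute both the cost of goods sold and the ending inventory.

COGS = $2,527.80; ending inventory = $1,034.55

Jun 9, 173 sold [LIFO — newest first]: 164 @ $7.05 + 9 @ $8.55 = $1,233.15
Jun 12, 233 sold [LIFO — newest first]: 186 @ $4.80 + 47 @ $8.55 = $1,294.65
Total COGS = $1,233.15 + $1,294.65 = $2,527.80
Ending inventory: 121 @ $8.55 = $1,034.55
Check: goods available $3,562.35 = COGS $2,527.80 + ending $1,034.55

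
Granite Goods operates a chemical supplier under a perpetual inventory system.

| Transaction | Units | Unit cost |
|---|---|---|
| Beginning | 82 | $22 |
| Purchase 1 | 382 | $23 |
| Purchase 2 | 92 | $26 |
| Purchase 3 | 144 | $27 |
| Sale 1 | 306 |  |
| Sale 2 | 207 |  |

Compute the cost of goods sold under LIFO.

COGS = $12,651

Sale 1 (306) [LIFO — newest first]: 144 @ $27 + 92 @ $26 + 70 @ $23 = $7,890
Sale 2 (207) [LIFO — newest first]: 207 @ $23 = $4,761
Total COGS = $7,890 + $4,761 = $12,651
Ending inventory: 82 @ $22 + 105 @ $23 = $4,219
Check: goods available $16,870 = COGS $12,651 + ending $4,219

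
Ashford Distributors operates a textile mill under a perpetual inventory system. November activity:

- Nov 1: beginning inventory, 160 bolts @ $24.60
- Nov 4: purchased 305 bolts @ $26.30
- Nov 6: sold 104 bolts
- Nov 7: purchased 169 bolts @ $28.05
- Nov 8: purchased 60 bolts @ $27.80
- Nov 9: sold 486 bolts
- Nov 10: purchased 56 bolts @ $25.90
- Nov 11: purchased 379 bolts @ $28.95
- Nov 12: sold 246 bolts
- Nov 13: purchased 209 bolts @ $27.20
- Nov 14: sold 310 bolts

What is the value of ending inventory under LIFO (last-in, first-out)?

Nov 6, 104 sold [LIFO — newest first]: 104 @ $26.30 = $2,735.20
Nov 9, 486 sold [LIFO — newest first]: 60 @ $27.80 + 169 @ $28.05 + 201 @ $26.30 + 56 @ $24.60 = $13,072.35
Nov 12, 246 sold [LIFO — newest first]: 246 @ $28.95 = $7,121.70
Nov 14, 310 sold [LIFO — newest first]: 209 @ $27.20 + 101 @ $28.95 = $8,608.75
Total COGS = $2,735.20 + $13,072.35 + $7,121.70 + $8,608.75 = $31,538.00
Ending inventory: 104 @ $24.60 + 56 @ $25.90 + 32 @ $28.95 = $4,935.20
Check: goods available $36,473.20 = COGS $31,538.00 + ending $4,935.20

Ending inventory = $4,935.20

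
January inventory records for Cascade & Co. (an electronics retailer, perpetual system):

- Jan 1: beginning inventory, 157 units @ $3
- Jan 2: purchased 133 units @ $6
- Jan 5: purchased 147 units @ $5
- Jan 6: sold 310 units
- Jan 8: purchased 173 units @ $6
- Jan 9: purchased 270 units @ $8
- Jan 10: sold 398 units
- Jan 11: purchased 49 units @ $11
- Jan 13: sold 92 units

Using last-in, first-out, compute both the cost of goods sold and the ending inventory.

Jan 6, 310 sold [LIFO — newest first]: 147 @ $5 + 133 @ $6 + 30 @ $3 = $1,623
Jan 10, 398 sold [LIFO — newest first]: 270 @ $8 + 128 @ $6 = $2,928
Jan 13, 92 sold [LIFO — newest first]: 49 @ $11 + 43 @ $6 = $797
Total COGS = $1,623 + $2,928 + $797 = $5,348
Ending inventory: 127 @ $3 + 2 @ $6 = $393
Check: goods available $5,741 = COGS $5,348 + ending $393

COGS = $5,348; ending inventory = $393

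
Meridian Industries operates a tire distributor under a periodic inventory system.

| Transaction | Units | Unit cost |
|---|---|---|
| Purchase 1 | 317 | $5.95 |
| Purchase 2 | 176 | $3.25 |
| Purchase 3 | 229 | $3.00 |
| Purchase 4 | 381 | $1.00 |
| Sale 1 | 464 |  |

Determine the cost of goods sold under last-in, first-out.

COGS = $630.00

Sale 1 (464) [LIFO — newest first]: 381 @ $1.00 + 83 @ $3.00 = $630.00
Ending inventory: 317 @ $5.95 + 176 @ $3.25 + 146 @ $3.00 = $2,896.15
Check: goods available $3,526.15 = COGS $630.00 + ending $2,896.15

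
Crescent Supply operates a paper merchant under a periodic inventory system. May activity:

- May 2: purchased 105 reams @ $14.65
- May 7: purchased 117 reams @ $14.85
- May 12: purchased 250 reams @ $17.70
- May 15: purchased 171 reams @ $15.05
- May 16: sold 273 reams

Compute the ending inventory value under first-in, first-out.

Ending inventory = $6,095.85

May 16, 273 sold [FIFO — oldest first]: 105 @ $14.65 + 117 @ $14.85 + 51 @ $17.70 = $4,178.40
Ending inventory: 199 @ $17.70 + 171 @ $15.05 = $6,095.85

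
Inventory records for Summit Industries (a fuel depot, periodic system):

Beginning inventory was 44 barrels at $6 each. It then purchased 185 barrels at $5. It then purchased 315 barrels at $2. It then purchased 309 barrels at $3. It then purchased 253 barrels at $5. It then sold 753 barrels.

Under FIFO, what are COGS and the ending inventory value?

Sale 1 (753) [FIFO — oldest first]: 44 @ $6 + 185 @ $5 + 315 @ $2 + 209 @ $3 = $2,446
Ending inventory: 100 @ $3 + 253 @ $5 = $1,565

COGS = $2,446; ending inventory = $1,565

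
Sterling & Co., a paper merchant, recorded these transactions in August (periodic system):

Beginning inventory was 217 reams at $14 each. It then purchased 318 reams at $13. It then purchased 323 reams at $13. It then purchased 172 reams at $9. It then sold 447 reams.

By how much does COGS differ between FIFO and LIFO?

FIFO COGS: 217 @ $14 + 230 @ $13 = $6,028
LIFO COGS: 172 @ $9 + 275 @ $13 = $5,123
Difference = |$6,028 − $5,123| = $905

$905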